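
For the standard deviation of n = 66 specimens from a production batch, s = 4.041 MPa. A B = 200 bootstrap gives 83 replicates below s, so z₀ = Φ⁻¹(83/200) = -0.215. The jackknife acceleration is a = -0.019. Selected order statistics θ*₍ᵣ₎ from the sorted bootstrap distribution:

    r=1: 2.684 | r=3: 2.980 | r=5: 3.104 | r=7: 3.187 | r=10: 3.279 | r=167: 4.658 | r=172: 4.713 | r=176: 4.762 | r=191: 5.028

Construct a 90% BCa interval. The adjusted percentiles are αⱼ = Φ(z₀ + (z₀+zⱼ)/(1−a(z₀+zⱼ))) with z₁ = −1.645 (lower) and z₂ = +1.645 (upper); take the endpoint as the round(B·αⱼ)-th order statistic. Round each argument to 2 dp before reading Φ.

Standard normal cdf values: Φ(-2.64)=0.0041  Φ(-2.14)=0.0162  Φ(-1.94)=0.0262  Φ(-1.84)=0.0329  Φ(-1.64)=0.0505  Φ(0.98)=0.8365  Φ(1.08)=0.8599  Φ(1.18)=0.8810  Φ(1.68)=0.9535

Lower: z₀ + z₁ = -0.215 + (-1.645) = -1.860; 1 − a(z₀+z₁) = 1 − (-0.019)(-1.860) = 0.9647; argument = -0.215 + (-1.860)/0.9647 = -2.1431 → -2.14.
α₁ = Φ(-2.14) = 0.0162; rank = round(200 × 0.0162) = 3; θ*₍3₎ = 2.980.
Upper: z₀ + z₂ = 1.430; 1 − a(z₀+z₂) = 1.0272; argument = 1.1772 → 1.18; α₂ = 0.8810; rank = 176; θ*₍176₎ = 4.762.

(2.980, 4.762)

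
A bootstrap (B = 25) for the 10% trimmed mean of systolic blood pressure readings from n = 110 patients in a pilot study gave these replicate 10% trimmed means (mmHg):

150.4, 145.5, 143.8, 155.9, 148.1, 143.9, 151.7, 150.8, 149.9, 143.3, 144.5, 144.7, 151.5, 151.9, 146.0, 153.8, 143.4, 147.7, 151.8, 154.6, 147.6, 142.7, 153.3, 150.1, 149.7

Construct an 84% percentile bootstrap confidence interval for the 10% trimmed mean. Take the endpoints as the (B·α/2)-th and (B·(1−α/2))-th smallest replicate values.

(143.3, 153.8)

Sorted replicates: 142.7, 143.3, 143.4, 143.8, 143.9, 144.5, 144.7, 145.5, 146.0, 147.6, 147.7, 148.1, 149.7, 149.9, 150.1, 150.4, 150.8, 151.5, 151.7, 151.8, 151.9, 153.3, 153.8, 154.6, 155.9
α = 0.16; lower rank = 25 × 0.080 = 2; upper rank = 25 × 0.920 = 23.
The 2nd smallest replicate is 143.3; the 23rd is 153.8.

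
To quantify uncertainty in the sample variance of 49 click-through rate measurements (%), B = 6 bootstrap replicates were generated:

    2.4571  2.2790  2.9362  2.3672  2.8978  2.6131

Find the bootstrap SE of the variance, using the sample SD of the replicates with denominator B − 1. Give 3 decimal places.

Bootstrap SE is the standard deviation of the 6 replicate variances.
Mean of replicates: (2.4571 + 2.2790 + 2.9362 + 2.3672 + 2.8978 + 2.6131) / 6 = 15.55040 / 6 = 2.59173
Sum of squared deviations: (−0.13463)² + (−0.31273)² + (+0.34447)² + (−0.22453)² + (+0.30607)² + (+0.02137)² = 0.37913
Variance = 0.37913 / 5 = 0.07583
SE* = √0.07583

SE* = 0.275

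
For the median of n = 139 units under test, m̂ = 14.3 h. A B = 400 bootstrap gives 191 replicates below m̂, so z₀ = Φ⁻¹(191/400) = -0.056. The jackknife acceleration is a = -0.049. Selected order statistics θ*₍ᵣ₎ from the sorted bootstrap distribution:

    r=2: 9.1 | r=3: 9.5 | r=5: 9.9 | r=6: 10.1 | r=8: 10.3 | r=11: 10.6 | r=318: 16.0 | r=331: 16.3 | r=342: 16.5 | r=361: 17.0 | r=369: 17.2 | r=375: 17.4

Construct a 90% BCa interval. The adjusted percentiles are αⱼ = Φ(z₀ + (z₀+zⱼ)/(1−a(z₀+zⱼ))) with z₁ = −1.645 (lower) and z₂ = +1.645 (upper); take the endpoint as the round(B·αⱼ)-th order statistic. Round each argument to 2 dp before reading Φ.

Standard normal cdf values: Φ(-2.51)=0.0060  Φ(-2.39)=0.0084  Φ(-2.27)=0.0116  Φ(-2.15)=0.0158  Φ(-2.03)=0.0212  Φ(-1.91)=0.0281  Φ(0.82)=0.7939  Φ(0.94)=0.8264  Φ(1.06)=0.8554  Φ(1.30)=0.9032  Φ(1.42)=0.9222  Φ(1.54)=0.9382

Lower: z₀ + z₁ = -0.056 + (-1.645) = -1.701; 1 − a(z₀+z₁) = 1 − (-0.049)(-1.701) = 0.9167; argument = -0.056 + (-1.701)/0.9167 = -1.9117 → -1.91.
α₁ = Φ(-1.91) = 0.0281; rank = round(400 × 0.0281) = 11; θ*₍11₎ = 10.6.
Upper: z₀ + z₂ = 1.589; 1 − a(z₀+z₂) = 1.0779; argument = 1.4182 → 1.42; α₂ = 0.9222; rank = 369; θ*₍369₎ = 17.2.

(10.6, 17.2)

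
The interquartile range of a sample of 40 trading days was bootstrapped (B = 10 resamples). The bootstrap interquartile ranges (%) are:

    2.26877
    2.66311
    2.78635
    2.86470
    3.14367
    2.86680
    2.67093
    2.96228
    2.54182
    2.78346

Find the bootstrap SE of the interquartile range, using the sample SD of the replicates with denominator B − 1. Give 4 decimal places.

Bootstrap SE is the standard deviation of the 10 replicate interquartile ranges.
Mean of replicates: (2.26877 + 2.66311 + 2.78635 + 2.86470 + 3.14367 + 2.86680 + 2.67093 + 2.96228 + 2.54182 + 2.78346) / 10 = 27.551890 / 10 = 2.755189
Sum of squared deviations: (−0.486419)² + (−0.092079)² + (+0.031161)² + (+0.109511)² + (+0.388481)² + (+0.111611)² + (−0.084259)² + (+0.207091)² + (−0.213369)² + (+0.028271)² = 0.517732
Variance = 0.517732 / 9 = 0.057526
SE* = √0.057526

SE* = 0.2398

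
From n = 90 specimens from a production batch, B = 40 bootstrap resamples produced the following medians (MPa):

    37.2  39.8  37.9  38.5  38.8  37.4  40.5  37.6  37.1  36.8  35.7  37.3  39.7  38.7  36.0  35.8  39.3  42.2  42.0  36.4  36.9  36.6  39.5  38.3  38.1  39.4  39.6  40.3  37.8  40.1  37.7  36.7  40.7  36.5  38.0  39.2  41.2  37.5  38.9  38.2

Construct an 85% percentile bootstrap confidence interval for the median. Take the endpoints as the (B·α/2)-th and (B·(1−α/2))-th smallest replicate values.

(36.0, 40.7)

Sorted replicates: 35.7, 35.8, 36.0, 36.4, 36.5, 36.6, 36.7, 36.8, 36.9, 37.1, 37.2, 37.3, 37.4, 37.5, 37.6, 37.7, 37.8, 37.9, 38.0, 38.1, 38.2, 38.3, 38.5, 38.7, 38.8, 38.9, 39.2, 39.3, 39.4, 39.5, 39.6, 39.7, 39.8, 40.1, 40.3, 40.5, 40.7, 41.2, 42.0, 42.2
α = 0.15; lower rank = 40 × 0.075 = 3; upper rank = 40 × 0.925 = 37.
The 3rd smallest replicate is 36.0; the 37th is 40.7.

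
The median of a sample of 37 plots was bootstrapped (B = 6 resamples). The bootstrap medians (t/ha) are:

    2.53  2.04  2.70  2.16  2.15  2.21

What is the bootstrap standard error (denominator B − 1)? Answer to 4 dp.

SE* = 0.2572

Bootstrap SE is the standard deviation of the 6 replicate medians.
Mean of replicates: (2.53 + 2.04 + 2.70 + 2.16 + 2.15 + 2.21) / 6 = 13.79000 / 6 = 2.29833
Sum of squared deviations: (+0.23167)² + (−0.25833)² + (+0.40167)² + (−0.13833)² + (−0.14833)² + (−0.08833)² = 0.33068
Variance = 0.33068 / 5 = 0.06614
SE* = √0.06614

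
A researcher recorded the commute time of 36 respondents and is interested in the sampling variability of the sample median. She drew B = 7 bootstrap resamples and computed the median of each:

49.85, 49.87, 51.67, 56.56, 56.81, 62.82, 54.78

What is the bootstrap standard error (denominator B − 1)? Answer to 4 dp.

SE* = 4.6519

Bootstrap SE is the standard deviation of the 7 replicate medians.
Mean of replicates: (49.85 + 49.87 + 51.67 + 56.56 + 56.81 + 62.82 + 54.78) / 7 = 382.36000 / 7 = 54.62286
Sum of squared deviations: (−4.77286)² + (−4.75286)² + (−2.95286)² + (+1.93714)² + (+2.18714)² + (+8.19714)² + (+0.15714)² = 129.84314
Variance = 129.84314 / 6 = 21.64052
SE* = √21.64052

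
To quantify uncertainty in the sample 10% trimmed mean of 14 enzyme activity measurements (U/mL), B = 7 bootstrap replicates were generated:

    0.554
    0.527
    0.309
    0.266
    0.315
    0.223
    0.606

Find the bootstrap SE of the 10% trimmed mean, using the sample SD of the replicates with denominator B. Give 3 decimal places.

SE* = 0.145

Bootstrap SE is the standard deviation of the 7 replicate 10% trimmed means.
Mean of replicates: (0.554 + 0.527 + 0.309 + 0.266 + 0.315 + 0.223 + 0.606) / 7 = 2.8000 / 7 = 0.4000
Sum of squared deviations: (+0.1540)² + (+0.1270)² + (−0.0910)² + (−0.1340)² + (−0.0850)² + (−0.1770)² + (+0.2060)² = 0.1471
Variance = 0.1471 / 7 = 0.0210
SE* = √0.0210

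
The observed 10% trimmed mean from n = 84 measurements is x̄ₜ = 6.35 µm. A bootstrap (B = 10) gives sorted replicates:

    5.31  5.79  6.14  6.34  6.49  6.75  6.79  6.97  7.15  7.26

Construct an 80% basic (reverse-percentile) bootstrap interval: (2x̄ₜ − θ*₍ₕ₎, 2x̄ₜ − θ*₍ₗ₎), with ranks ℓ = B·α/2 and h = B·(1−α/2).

(5.55, 7.39)

Percentile endpoints at ranks 1 and 9: θ*₍1₎ = 5.31, θ*₍9₎ = 7.15.
Basic interval reflects these around x̄ₜ:
  lower = 2 × 6.35 − 7.15 = 5.55
  upper = 2 × 6.35 − 5.31 = 7.39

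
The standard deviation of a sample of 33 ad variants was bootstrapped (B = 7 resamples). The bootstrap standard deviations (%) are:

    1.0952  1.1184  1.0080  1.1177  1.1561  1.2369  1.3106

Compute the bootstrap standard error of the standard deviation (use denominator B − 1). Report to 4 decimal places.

SE* = 0.0988

Bootstrap SE is the standard deviation of the 7 replicate standard deviations.
Mean of replicates: (1.0952 + 1.1184 + 1.0080 + 1.1177 + 1.1561 + 1.2369 + 1.3106) / 7 = 8.04290 / 7 = 1.14899
Sum of squared deviations: (−0.05379)² + (−0.03059)² + (−0.14099)² + (−0.03129)² + (+0.00711)² + (+0.08791)² + (+0.16161)² = 0.05858
Variance = 0.05858 / 6 = 0.00976
SE* = √0.00976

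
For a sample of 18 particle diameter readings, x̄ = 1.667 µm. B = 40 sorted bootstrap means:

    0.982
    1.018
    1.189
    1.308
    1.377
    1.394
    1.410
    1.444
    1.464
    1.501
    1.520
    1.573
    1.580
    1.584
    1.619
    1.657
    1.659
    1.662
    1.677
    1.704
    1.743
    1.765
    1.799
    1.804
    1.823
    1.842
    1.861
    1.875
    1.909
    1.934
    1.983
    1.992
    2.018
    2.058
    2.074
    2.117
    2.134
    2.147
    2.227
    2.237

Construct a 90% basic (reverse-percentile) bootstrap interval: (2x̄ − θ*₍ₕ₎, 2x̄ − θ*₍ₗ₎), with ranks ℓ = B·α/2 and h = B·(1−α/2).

Percentile endpoints at ranks 2 and 38: θ*₍2₎ = 1.018, θ*₍38₎ = 2.147.
Basic interval reflects these around x̄:
  lower = 2 × 1.667 − 2.147 = 1.187
  upper = 2 × 1.667 − 1.018 = 2.316

(1.187, 2.316)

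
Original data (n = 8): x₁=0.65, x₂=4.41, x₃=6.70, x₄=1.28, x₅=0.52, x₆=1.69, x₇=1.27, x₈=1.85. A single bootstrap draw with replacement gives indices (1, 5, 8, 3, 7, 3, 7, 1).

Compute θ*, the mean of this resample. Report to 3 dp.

Resample values: 0.65, 0.52, 1.85, 6.70, 1.27, 6.70, 1.27, 0.65.
Mean = (0.65 + 0.52 + 1.85 + 6.70 + 1.27 + 6.70 + 1.27 + 0.65) / 8 = 19.610 / 8 = 2.451

θ* = 2.451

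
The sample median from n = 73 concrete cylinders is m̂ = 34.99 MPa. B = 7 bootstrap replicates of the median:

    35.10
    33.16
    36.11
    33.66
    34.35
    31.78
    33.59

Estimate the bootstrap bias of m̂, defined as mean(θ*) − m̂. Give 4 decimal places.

mean(θ*) = (35.10 + 33.16 + 36.11 + 33.66 + 34.35 + 31.78 + 33.59) / 7 = 33.96429
bias = 33.96429 − 34.99

bias = −1.0257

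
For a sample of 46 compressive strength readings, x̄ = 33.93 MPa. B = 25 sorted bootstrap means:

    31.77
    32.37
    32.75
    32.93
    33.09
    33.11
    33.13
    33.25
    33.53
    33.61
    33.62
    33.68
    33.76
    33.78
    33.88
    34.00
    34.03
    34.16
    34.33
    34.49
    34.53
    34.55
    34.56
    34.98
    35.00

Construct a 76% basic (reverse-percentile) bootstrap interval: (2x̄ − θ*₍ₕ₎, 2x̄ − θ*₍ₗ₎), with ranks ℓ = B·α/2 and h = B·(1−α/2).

(33.31, 35.11)

Percentile endpoints at ranks 3 and 22: θ*₍3₎ = 32.75, θ*₍22₎ = 34.55.
Basic interval reflects these around x̄:
  lower = 2 × 33.93 − 34.55 = 33.31
  upper = 2 × 33.93 − 32.75 = 35.11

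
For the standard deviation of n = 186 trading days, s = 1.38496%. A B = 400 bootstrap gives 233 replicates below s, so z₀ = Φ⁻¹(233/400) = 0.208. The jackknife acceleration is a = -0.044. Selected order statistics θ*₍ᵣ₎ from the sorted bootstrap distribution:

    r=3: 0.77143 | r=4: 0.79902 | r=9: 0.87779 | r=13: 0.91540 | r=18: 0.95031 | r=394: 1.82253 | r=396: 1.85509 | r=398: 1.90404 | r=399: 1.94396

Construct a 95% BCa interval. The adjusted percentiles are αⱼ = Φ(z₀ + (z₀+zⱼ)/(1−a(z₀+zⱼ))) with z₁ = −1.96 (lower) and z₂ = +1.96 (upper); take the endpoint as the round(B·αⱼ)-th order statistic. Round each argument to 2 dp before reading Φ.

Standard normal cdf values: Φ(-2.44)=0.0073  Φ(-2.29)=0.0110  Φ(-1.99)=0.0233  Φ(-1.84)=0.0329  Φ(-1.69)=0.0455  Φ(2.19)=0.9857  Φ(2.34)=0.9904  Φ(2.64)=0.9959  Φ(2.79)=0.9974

(0.95031, 1.82253)

Lower: z₀ + z₁ = 0.208 + (-1.960) = -1.752; 1 − a(z₀+z₁) = 1 − (-0.044)(-1.752) = 0.9229; argument = 0.208 + (-1.752)/0.9229 = -1.6903 → -1.69.
α₁ = Φ(-1.69) = 0.0455; rank = round(400 × 0.0455) = 18; θ*₍18₎ = 0.95031.
Upper: z₀ + z₂ = 2.168; 1 − a(z₀+z₂) = 1.0954; argument = 2.1872 → 2.19; α₂ = 0.9857; rank = 394; θ*₍394₎ = 1.82253.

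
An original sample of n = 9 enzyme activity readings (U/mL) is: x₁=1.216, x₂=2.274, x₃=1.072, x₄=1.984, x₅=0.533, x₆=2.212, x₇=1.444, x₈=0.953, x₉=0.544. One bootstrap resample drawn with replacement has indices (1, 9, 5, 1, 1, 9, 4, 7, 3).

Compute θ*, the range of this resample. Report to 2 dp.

θ* = 1.45

Resample values: 1.216, 0.544, 0.533, 1.216, 1.216, 0.544, 1.984, 1.444, 1.072.
Range = 1.984 − 0.533 = 1.45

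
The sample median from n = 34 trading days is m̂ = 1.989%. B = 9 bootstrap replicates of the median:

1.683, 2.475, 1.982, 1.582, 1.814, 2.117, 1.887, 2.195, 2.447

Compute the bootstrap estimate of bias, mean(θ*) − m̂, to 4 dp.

mean(θ*) = (1.683 + 2.475 + 1.982 + 1.582 + 1.814 + 2.117 + 1.887 + 2.195 + 2.447) / 9 = 2.02022
bias = 2.02022 − 1.989

bias = +0.0312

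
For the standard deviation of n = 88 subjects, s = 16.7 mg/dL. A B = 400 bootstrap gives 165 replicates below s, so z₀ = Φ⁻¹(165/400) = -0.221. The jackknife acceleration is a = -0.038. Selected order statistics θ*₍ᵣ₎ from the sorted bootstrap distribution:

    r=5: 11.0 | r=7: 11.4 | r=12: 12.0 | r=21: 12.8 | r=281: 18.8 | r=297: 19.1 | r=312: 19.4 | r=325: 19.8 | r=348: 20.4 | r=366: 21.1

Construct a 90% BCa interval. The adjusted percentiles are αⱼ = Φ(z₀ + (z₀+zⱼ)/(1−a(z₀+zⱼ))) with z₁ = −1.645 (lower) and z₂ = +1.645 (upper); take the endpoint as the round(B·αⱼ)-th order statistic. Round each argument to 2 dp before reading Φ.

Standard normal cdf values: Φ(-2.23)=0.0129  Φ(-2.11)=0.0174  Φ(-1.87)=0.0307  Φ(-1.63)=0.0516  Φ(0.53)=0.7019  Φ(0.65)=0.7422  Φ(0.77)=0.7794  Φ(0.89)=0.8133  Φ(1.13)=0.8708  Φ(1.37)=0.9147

(11.0, 20.4)

Lower: z₀ + z₁ = -0.221 + (-1.645) = -1.866; 1 − a(z₀+z₁) = 1 − (-0.038)(-1.866) = 0.9291; argument = -0.221 + (-1.866)/0.9291 = -2.2294 → -2.23.
α₁ = Φ(-2.23) = 0.0129; rank = round(400 × 0.0129) = 5; θ*₍5₎ = 11.0.
Upper: z₀ + z₂ = 1.424; 1 − a(z₀+z₂) = 1.0541; argument = 1.1299 → 1.13; α₂ = 0.8708; rank = 348; θ*₍348₎ = 20.4.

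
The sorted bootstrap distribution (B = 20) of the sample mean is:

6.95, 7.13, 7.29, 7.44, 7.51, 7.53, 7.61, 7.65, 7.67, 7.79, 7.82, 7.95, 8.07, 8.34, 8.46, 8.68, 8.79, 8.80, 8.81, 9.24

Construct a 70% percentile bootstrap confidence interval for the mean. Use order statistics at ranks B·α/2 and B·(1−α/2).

α = 0.30; lower rank = 20 × 0.150 = 3; upper rank = 20 × 0.850 = 17.
The 3rd smallest replicate is 7.29; the 17th is 8.79.

(7.29, 8.79)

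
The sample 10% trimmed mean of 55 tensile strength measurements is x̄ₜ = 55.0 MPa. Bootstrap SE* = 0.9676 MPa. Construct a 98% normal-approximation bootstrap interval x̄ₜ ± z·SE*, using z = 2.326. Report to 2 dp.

Margin = 2.326 × 0.9676 = 2.251
Interval: 55.0 ± 2.251

(52.75, 57.25)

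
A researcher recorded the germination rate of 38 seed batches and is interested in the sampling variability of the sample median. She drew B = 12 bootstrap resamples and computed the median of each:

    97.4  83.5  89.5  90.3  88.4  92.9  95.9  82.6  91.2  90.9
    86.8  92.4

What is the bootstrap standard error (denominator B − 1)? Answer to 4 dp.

SE* = 4.4300

Bootstrap SE is the standard deviation of the 12 replicate medians.
Mean of replicates: (97.4 + 83.5 + 89.5 + 90.3 + 88.4 + 92.9 + 95.9 + 82.6 + 91.2 + 90.9 + 86.8 + 92.4) / 12 = 1081.80000 / 12 = 90.15000
Sum of squared deviations: (+7.25000)² + (−6.65000)² + (−0.65000)² + (+0.15000)² + (−1.75000)² + (+2.75000)² + (+5.75000)² + (−7.55000)² + (+1.05000)² + (+0.75000)² + (−3.35000)² + (+2.25000)² = 215.87000
Variance = 215.87000 / 11 = 19.62455
SE* = √19.62455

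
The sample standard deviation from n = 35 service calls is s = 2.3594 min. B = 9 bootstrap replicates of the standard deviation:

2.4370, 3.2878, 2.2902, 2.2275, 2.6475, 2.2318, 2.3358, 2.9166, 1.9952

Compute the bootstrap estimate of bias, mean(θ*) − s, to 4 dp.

mean(θ*) = (2.4370 + 3.2878 + 2.2902 + 2.2275 + 2.6475 + 2.2318 + 2.3358 + 2.9166 + 1.9952) / 9 = 2.48549
bias = 2.48549 − 2.3594

bias = +0.1261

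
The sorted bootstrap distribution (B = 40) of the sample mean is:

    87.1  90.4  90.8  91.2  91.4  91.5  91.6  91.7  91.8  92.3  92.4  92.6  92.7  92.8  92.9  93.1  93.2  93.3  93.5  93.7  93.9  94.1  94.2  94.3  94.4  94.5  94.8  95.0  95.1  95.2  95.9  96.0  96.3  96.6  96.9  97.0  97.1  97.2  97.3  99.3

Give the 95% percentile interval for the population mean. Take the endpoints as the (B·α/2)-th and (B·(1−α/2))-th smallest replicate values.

α = 0.05; lower rank = 40 × 0.025 = 1; upper rank = 40 × 0.975 = 39.
The 1st smallest replicate is 87.1; the 39th is 97.3.

(87.1, 97.3)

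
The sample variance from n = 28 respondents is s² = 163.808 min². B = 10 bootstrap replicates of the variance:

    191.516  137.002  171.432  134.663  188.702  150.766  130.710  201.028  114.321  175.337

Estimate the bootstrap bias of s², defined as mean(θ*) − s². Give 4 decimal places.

bias = −4.2603

mean(θ*) = (191.516 + 137.002 + 171.432 + 134.663 + 188.702 + 150.766 + 130.710 + 201.028 + 114.321 + 175.337) / 10 = 159.54770
bias = 159.54770 − 163.808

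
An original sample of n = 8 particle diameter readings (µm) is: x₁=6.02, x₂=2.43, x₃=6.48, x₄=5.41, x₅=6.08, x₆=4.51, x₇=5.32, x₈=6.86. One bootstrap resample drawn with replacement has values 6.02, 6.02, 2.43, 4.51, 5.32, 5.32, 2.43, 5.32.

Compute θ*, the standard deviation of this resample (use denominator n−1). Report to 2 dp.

θ* = 1.46

Mean = 4.6712; sum of squared deviations = 14.9733
s² = 14.9733 / 7 = 2.1390
s = √2.1390 = 1.46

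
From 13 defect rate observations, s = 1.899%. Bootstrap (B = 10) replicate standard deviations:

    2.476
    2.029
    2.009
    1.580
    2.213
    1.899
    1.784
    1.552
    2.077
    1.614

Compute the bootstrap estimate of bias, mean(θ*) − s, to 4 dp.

bias = +0.0243

mean(θ*) = (2.476 + 2.029 + 2.009 + 1.580 + 2.213 + 1.899 + 1.784 + 1.552 + 2.077 + 1.614) / 10 = 1.92330
bias = 1.92330 − 1.899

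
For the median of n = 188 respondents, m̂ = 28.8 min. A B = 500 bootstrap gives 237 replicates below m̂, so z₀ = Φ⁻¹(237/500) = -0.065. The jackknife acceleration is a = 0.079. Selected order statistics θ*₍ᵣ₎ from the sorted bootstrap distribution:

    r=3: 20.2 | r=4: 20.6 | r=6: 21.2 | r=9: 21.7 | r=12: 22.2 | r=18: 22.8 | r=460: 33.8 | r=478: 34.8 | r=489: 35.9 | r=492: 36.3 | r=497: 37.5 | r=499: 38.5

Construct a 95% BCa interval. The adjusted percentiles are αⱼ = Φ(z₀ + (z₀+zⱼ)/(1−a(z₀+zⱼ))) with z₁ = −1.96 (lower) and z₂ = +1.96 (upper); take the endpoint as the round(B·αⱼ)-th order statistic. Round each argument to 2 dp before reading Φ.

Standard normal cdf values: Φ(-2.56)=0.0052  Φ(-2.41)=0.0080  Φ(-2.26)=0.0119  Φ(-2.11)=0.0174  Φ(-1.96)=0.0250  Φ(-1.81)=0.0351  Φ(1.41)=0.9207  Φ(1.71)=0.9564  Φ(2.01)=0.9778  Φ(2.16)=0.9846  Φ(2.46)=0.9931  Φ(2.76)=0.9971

(22.8, 36.3)

Lower: z₀ + z₁ = -0.065 + (-1.960) = -2.025; 1 − a(z₀+z₁) = 1 − (0.079)(-2.025) = 1.1600; argument = -0.065 + (-2.025)/1.1600 = -1.8107 → -1.81.
α₁ = Φ(-1.81) = 0.0351; rank = round(500 × 0.0351) = 18; θ*₍18₎ = 22.8.
Upper: z₀ + z₂ = 1.895; 1 − a(z₀+z₂) = 0.8503; argument = 2.1636 → 2.16; α₂ = 0.9846; rank = 492; θ*₍492₎ = 36.3.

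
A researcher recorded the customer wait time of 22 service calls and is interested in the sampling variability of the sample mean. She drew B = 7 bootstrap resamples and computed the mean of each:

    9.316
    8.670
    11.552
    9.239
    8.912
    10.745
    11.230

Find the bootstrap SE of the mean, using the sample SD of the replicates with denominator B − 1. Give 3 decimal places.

Bootstrap SE is the standard deviation of the 7 replicate means.
Mean of replicates: (9.316 + 8.670 + 11.552 + 9.239 + 8.912 + 10.745 + 11.230) / 7 = 69.6640 / 7 = 9.9520
Sum of squared deviations: (−0.6360)² + (−1.2820)² + (+1.6000)² + (−0.7130)² + (−1.0400)² + (+0.7930)² + (+1.2780)² = 8.4601
Variance = 8.4601 / 6 = 1.4100
SE* = √1.4100

SE* = 1.187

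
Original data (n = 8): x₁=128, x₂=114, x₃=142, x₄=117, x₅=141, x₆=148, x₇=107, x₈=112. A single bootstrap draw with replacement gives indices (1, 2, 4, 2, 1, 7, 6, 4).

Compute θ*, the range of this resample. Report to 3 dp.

Resample values: 128, 114, 117, 114, 128, 107, 148, 117.
Range = 148 − 107 = 41.000

θ* = 41.000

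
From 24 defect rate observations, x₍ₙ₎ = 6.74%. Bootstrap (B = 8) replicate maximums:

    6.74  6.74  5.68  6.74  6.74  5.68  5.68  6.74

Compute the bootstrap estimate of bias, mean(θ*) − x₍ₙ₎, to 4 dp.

bias = −0.3975

mean(θ*) = (6.74 + 6.74 + 5.68 + 6.74 + 6.74 + 5.68 + 5.68 + 6.74) / 8 = 6.34250
bias = 6.34250 − 6.74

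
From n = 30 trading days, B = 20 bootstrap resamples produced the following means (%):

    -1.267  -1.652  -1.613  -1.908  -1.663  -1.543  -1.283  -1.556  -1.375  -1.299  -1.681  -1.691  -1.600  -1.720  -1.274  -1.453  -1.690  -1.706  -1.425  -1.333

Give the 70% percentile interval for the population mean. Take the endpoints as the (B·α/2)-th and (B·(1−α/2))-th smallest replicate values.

(-1.706, -1.299)

Sorted replicates: -1.908, -1.720, -1.706, -1.691, -1.690, -1.681, -1.663, -1.652, -1.613, -1.600, -1.556, -1.543, -1.453, -1.425, -1.375, -1.333, -1.299, -1.283, -1.274, -1.267
α = 0.30; lower rank = 20 × 0.150 = 3; upper rank = 20 × 0.850 = 17.
The 3rd smallest replicate is -1.706; the 17th is -1.299.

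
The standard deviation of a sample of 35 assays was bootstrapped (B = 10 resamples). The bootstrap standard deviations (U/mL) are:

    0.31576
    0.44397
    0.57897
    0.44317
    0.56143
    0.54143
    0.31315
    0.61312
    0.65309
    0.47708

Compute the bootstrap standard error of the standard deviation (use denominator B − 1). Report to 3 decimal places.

Bootstrap SE is the standard deviation of the 10 replicate standard deviations.
Mean of replicates: (0.31576 + 0.44397 + 0.57897 + 0.44317 + 0.56143 + 0.54143 + 0.31315 + 0.61312 + 0.65309 + 0.47708) / 10 = 4.941170 / 10 = 0.494117
Sum of squared deviations: (−0.178357)² + (−0.050147)² + (+0.084853)² + (−0.050947)² + (+0.067313)² + (+0.047313)² + (−0.180967)² + (+0.119003)² + (+0.158973)² + (−0.017037)² = 0.123365
Variance = 0.123365 / 9 = 0.013707
SE* = √0.013707

SE* = 0.117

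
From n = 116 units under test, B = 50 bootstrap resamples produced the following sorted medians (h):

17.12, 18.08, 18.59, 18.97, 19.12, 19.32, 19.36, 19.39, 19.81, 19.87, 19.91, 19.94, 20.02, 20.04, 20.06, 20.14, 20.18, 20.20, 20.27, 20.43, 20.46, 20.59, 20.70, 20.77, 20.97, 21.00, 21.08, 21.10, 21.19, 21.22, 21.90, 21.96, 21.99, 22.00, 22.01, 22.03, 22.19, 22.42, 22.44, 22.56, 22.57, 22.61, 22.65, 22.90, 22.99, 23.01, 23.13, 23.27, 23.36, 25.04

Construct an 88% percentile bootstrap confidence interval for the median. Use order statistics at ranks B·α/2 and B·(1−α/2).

α = 0.12; lower rank = 50 × 0.060 = 3; upper rank = 50 × 0.940 = 47.
The 3rd smallest replicate is 18.59; the 47th is 23.13.

(18.59, 23.13)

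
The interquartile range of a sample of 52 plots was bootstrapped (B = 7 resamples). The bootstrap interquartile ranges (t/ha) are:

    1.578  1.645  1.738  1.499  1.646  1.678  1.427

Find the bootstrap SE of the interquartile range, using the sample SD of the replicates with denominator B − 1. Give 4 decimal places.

Bootstrap SE is the standard deviation of the 7 replicate interquartile ranges.
Mean of replicates: (1.578 + 1.645 + 1.738 + 1.499 + 1.646 + 1.678 + 1.427) / 7 = 11.21100 / 7 = 1.60157
Sum of squared deviations: (−0.02357)² + (+0.04343)² + (+0.13643)² + (−0.10257)² + (+0.04443)² + (+0.07643)² + (−0.17457)² = 0.06987
Variance = 0.06987 / 6 = 0.01164
SE* = √0.01164

SE* = 0.1079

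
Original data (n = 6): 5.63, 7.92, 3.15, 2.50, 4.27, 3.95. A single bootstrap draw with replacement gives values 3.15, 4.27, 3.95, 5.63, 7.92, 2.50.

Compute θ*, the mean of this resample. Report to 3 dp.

θ* = 4.570

Mean = (3.15 + 4.27 + 3.95 + 5.63 + 7.92 + 2.50) / 6 = 27.420 / 6 = 4.570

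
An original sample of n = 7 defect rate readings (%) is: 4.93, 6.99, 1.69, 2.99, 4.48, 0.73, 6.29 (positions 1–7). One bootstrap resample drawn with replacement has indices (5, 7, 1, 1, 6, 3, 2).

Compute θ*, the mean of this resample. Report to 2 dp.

Resample values: 4.48, 6.29, 4.93, 4.93, 0.73, 1.69, 6.99.
Mean = (4.48 + 6.29 + 4.93 + 4.93 + 0.73 + 1.69 + 6.99) / 7 = 30.040 / 7 = 4.29

θ* = 4.29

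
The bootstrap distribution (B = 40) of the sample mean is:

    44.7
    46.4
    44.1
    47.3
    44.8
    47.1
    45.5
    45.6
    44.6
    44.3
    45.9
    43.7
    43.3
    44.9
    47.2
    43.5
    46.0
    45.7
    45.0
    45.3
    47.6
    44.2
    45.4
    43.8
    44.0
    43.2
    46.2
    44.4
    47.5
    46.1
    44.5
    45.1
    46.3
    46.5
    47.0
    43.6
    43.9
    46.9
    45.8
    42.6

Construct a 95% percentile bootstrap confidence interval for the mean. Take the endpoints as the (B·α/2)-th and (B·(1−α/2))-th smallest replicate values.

Sorted replicates: 42.6, 43.2, 43.3, 43.5, 43.6, 43.7, 43.8, 43.9, 44.0, 44.1, 44.2, 44.3, 44.4, 44.5, 44.6, 44.7, 44.8, 44.9, 45.0, 45.1, 45.3, 45.4, 45.5, 45.6, 45.7, 45.8, 45.9, 46.0, 46.1, 46.2, 46.3, 46.4, 46.5, 46.9, 47.0, 47.1, 47.2, 47.3, 47.5, 47.6
α = 0.05; lower rank = 40 × 0.025 = 1; upper rank = 40 × 0.975 = 39.
The 1st smallest replicate is 42.6; the 39th is 47.5.

(42.6, 47.5)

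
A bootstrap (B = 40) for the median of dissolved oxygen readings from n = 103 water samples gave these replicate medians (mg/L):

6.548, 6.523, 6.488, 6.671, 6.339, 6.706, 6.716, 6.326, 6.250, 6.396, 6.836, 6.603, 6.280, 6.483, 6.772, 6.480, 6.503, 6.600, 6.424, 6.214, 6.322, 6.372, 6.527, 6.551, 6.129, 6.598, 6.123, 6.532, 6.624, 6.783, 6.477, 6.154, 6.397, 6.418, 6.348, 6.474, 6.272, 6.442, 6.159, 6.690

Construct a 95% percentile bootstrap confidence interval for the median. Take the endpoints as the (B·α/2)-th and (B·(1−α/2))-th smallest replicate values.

(6.123, 6.783)

Sorted replicates: 6.123, 6.129, 6.154, 6.159, 6.214, 6.250, 6.272, 6.280, 6.322, 6.326, 6.339, 6.348, 6.372, 6.396, 6.397, 6.418, 6.424, 6.442, 6.474, 6.477, 6.480, 6.483, 6.488, 6.503, 6.523, 6.527, 6.532, 6.548, 6.551, 6.598, 6.600, 6.603, 6.624, 6.671, 6.690, 6.706, 6.716, 6.772, 6.783, 6.836
α = 0.05; lower rank = 40 × 0.025 = 1; upper rank = 40 × 0.975 = 39.
The 1st smallest replicate is 6.123; the 39th is 6.783.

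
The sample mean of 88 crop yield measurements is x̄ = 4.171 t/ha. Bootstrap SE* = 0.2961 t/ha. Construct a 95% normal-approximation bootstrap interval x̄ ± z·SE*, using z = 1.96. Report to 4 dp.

(3.5906, 4.7514)

Margin = 1.96 × 0.2961 = 0.58036
Interval: 4.171 ± 0.58036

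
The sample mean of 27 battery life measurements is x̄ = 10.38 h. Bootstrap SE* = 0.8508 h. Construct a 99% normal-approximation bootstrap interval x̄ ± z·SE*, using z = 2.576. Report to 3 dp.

Margin = 2.576 × 0.8508 = 2.1917
Interval: 10.38 ± 2.1917

(8.188, 12.572)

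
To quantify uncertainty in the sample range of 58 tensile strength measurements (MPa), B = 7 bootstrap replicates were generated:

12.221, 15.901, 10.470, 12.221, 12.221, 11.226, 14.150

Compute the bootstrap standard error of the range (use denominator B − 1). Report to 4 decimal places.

SE* = 1.8325

Bootstrap SE is the standard deviation of the 7 replicate ranges.
Mean of replicates: (12.221 + 15.901 + 10.470 + 12.221 + 12.221 + 11.226 + 14.150) / 7 = 88.41000 / 7 = 12.63000
Sum of squared deviations: (−0.40900)² + (+3.27100)² + (−2.16000)² + (−0.40900)² + (−0.40900)² + (−1.40400)² + (+1.52000)² = 20.14850
Variance = 20.14850 / 6 = 3.35808
SE* = √3.35808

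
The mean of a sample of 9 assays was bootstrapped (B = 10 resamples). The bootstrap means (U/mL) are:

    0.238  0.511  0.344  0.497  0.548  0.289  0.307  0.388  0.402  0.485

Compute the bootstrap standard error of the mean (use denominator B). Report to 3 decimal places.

Bootstrap SE is the standard deviation of the 10 replicate means.
Mean of replicates: (0.238 + 0.511 + 0.344 + 0.497 + 0.548 + 0.289 + 0.307 + 0.388 + 0.402 + 0.485) / 10 = 4.00900 / 10 = 0.40090
Sum of squared deviations: (−0.16290)² + (+0.11010)² + (−0.05690)² + (+0.09610)² + (+0.14710)² + (−0.11190)² + (−0.09390)² + (−0.01290)² + (+0.00110)² + (+0.08410)² = 0.10135
Variance = 0.10135 / 10 = 0.01013
SE* = √0.01013

SE* = 0.101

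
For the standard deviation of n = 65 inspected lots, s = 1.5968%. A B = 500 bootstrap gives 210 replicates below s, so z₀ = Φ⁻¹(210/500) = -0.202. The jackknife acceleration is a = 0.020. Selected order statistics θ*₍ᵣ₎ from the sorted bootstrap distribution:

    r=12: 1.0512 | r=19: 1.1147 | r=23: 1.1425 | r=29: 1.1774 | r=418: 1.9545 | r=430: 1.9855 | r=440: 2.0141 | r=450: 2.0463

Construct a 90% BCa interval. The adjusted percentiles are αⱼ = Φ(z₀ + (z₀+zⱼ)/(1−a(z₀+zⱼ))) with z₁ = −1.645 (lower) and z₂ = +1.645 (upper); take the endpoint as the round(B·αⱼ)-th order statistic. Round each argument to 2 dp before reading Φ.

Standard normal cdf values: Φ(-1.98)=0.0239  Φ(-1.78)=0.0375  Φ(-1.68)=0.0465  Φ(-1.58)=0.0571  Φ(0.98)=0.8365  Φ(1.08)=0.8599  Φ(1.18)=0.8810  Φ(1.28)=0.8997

(1.0512, 2.0463)

Lower: z₀ + z₁ = -0.202 + (-1.645) = -1.847; 1 − a(z₀+z₁) = 1 − (0.020)(-1.847) = 1.0369; argument = -0.202 + (-1.847)/1.0369 = -1.9832 → -1.98.
α₁ = Φ(-1.98) = 0.0239; rank = round(500 × 0.0239) = 12; θ*₍12₎ = 1.0512.
Upper: z₀ + z₂ = 1.443; 1 − a(z₀+z₂) = 0.9711; argument = 1.2839 → 1.28; α₂ = 0.8997; rank = 450; θ*₍450₎ = 2.0463.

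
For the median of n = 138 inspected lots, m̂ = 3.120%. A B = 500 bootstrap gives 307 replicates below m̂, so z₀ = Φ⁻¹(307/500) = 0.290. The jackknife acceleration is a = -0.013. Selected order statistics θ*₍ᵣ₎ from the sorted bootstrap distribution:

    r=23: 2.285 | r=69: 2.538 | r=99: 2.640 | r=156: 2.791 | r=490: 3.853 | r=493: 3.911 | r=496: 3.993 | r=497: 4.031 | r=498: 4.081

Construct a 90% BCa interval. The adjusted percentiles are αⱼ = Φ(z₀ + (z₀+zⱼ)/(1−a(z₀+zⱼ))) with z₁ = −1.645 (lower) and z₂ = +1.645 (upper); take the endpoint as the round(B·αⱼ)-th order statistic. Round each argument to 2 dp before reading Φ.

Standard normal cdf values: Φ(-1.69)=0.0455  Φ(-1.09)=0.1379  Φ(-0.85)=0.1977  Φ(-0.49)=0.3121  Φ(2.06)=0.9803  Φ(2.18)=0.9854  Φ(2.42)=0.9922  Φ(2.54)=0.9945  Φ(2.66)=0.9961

Lower: z₀ + z₁ = 0.290 + (-1.645) = -1.355; 1 − a(z₀+z₁) = 1 − (-0.013)(-1.355) = 0.9824; argument = 0.290 + (-1.355)/0.9824 = -1.0893 → -1.09.
α₁ = Φ(-1.09) = 0.1379; rank = round(500 × 0.1379) = 69; θ*₍69₎ = 2.538.
Upper: z₀ + z₂ = 1.935; 1 − a(z₀+z₂) = 1.0252; argument = 2.1775 → 2.18; α₂ = 0.9854; rank = 493; θ*₍493₎ = 3.911.

(2.538, 3.911)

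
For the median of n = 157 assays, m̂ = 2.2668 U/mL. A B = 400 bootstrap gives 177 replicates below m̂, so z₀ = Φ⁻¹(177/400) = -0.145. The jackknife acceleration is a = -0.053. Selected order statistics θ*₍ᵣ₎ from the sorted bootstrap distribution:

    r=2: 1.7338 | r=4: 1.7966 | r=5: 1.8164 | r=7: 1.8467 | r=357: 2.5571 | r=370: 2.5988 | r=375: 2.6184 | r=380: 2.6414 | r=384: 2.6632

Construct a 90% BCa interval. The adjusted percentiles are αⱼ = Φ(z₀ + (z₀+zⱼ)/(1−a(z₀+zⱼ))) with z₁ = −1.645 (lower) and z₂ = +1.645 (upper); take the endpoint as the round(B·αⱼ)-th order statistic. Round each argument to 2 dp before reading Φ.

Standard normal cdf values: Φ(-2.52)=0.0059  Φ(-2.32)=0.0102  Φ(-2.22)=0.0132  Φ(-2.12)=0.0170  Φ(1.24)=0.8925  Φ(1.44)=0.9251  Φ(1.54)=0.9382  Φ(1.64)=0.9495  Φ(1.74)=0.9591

(1.8467, 2.5571)

Lower: z₀ + z₁ = -0.145 + (-1.645) = -1.790; 1 − a(z₀+z₁) = 1 − (-0.053)(-1.790) = 0.9051; argument = -0.145 + (-1.790)/0.9051 = -2.1226 → -2.12.
α₁ = Φ(-2.12) = 0.0170; rank = round(400 × 0.0170) = 7; θ*₍7₎ = 1.8467.
Upper: z₀ + z₂ = 1.500; 1 − a(z₀+z₂) = 1.0795; argument = 1.2445 → 1.24; α₂ = 0.8925; rank = 357; θ*₍357₎ = 2.5571.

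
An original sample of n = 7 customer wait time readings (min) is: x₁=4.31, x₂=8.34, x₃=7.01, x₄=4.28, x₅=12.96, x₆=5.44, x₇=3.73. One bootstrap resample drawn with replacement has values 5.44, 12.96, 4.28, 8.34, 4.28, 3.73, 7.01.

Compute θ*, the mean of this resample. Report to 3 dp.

Mean = (5.44 + 12.96 + 4.28 + 8.34 + 4.28 + 3.73 + 7.01) / 7 = 46.040 / 7 = 6.577

θ* = 6.577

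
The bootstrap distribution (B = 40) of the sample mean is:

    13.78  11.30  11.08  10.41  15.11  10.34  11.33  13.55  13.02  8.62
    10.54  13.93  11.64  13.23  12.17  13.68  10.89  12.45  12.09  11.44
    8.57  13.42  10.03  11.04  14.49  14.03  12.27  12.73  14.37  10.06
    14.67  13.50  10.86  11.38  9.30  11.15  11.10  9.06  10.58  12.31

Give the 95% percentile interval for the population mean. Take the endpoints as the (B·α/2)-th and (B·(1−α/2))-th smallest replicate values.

Sorted replicates: 8.57, 8.62, 9.06, 9.30, 10.03, 10.06, 10.34, 10.41, 10.54, 10.58, 10.86, 10.89, 11.04, 11.08, 11.10, 11.15, 11.30, 11.33, 11.38, 11.44, 11.64, 12.09, 12.17, 12.27, 12.31, 12.45, 12.73, 13.02, 13.23, 13.42, 13.50, 13.55, 13.68, 13.78, 13.93, 14.03, 14.37, 14.49, 14.67, 15.11
α = 0.05; lower rank = 40 × 0.025 = 1; upper rank = 40 × 0.975 = 39.
The 1st smallest replicate is 8.57; the 39th is 14.67.

(8.57, 14.67)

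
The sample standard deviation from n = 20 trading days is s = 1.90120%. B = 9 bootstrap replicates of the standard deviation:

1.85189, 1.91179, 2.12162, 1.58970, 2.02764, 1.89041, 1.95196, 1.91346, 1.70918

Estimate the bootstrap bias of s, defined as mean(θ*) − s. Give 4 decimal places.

bias = −0.0159

mean(θ*) = (1.85189 + 1.91179 + 2.12162 + 1.58970 + 2.02764 + 1.89041 + 1.95196 + 1.91346 + 1.70918) / 9 = 1.88529
bias = 1.88529 − 1.90120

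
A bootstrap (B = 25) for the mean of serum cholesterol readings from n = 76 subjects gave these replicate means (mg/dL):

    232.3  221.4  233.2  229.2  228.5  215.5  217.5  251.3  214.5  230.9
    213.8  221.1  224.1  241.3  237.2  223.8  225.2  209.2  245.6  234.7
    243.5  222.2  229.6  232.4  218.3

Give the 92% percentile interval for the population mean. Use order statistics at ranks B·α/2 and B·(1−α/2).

(209.2, 245.6)

Sorted replicates: 209.2, 213.8, 214.5, 215.5, 217.5, 218.3, 221.1, 221.4, 222.2, 223.8, 224.1, 225.2, 228.5, 229.2, 229.6, 230.9, 232.3, 232.4, 233.2, 234.7, 237.2, 241.3, 243.5, 245.6, 251.3
α = 0.08; lower rank = 25 × 0.040 = 1; upper rank = 25 × 0.960 = 24.
The 1st smallest replicate is 209.2; the 24th is 245.6.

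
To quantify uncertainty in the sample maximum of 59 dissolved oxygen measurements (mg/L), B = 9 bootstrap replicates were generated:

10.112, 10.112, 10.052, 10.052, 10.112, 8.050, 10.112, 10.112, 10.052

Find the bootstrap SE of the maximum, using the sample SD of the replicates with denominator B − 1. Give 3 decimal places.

Bootstrap SE is the standard deviation of the 9 replicate maximums.
Mean of replicates: (10.112 + 10.112 + 10.052 + 10.052 + 10.112 + 8.050 + 10.112 + 10.112 + 10.052) / 9 = 88.7660 / 9 = 9.8629
Sum of squared deviations: (+0.2491)² + (+0.2491)² + (+0.1891)² + (+0.1891)² + (+0.2491)² + (−1.8129)² + (+0.2491)² + (+0.2491)² + (+0.1891)² = 3.7041
Variance = 3.7041 / 8 = 0.4630
SE* = √0.4630

SE* = 0.680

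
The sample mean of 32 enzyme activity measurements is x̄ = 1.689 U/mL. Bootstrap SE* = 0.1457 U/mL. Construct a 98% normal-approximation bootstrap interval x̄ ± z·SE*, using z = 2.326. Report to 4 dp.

Margin = 2.326 × 0.1457 = 0.33890
Interval: 1.689 ± 0.33890

(1.3501, 2.0279)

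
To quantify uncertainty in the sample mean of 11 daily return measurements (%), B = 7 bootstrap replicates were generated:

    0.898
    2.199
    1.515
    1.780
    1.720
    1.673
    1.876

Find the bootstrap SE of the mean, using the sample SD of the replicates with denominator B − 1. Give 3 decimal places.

SE* = 0.399

Bootstrap SE is the standard deviation of the 7 replicate means.
Mean of replicates: (0.898 + 2.199 + 1.515 + 1.780 + 1.720 + 1.673 + 1.876) / 7 = 11.6610 / 7 = 1.6659
Sum of squared deviations: (−0.7679)² + (+0.5331)² + (−0.1509)² + (+0.1141)² + (+0.0541)² + (+0.0071)² + (+0.2101)² = 0.9568
Variance = 0.9568 / 6 = 0.1595
SE* = √0.1595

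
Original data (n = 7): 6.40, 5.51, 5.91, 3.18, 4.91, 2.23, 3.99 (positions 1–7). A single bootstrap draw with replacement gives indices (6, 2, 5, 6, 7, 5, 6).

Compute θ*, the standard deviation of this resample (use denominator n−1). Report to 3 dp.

Resample values: 2.23, 5.51, 4.91, 2.23, 3.99, 4.91, 2.23.
Mean = 3.7157; sum of squared deviations = 12.7694
s² = 12.7694 / 6 = 2.1282
s = √2.1282 = 1.459

θ* = 1.459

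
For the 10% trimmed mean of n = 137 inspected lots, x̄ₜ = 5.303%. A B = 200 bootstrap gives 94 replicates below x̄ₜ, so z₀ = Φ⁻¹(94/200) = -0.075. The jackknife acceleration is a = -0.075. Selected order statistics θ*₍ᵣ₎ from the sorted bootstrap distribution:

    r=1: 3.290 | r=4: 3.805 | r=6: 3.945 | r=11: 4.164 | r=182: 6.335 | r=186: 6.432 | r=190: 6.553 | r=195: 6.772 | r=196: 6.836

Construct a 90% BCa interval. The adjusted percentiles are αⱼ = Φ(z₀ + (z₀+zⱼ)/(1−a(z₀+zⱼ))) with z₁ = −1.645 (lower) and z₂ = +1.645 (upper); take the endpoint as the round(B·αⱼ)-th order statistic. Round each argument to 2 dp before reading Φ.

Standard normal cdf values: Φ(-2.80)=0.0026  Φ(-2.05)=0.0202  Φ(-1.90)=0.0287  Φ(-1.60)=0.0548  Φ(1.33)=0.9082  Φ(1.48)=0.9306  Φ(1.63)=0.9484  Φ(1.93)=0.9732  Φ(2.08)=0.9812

Lower: z₀ + z₁ = -0.075 + (-1.645) = -1.720; 1 − a(z₀+z₁) = 1 − (-0.075)(-1.720) = 0.8710; argument = -0.075 + (-1.720)/0.8710 = -2.0497 → -2.05.
α₁ = Φ(-2.05) = 0.0202; rank = round(200 × 0.0202) = 4; θ*₍4₎ = 3.805.
Upper: z₀ + z₂ = 1.570; 1 − a(z₀+z₂) = 1.1178; argument = 1.3296 → 1.33; α₂ = 0.9082; rank = 182; θ*₍182₎ = 6.335.

(3.805, 6.335)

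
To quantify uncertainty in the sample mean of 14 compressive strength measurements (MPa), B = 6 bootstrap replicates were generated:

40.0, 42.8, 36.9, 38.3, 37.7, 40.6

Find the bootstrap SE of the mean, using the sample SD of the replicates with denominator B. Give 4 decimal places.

SE* = 1.9878

Bootstrap SE is the standard deviation of the 6 replicate means.
Mean of replicates: (40.0 + 42.8 + 36.9 + 38.3 + 37.7 + 40.6) / 6 = 236.30000 / 6 = 39.38333
Sum of squared deviations: (+0.61667)² + (+3.41667)² + (−2.48333)² + (−1.08333)² + (−1.68333)² + (+1.21667)² = 23.70833
Variance = 23.70833 / 6 = 3.95139
SE* = √3.95139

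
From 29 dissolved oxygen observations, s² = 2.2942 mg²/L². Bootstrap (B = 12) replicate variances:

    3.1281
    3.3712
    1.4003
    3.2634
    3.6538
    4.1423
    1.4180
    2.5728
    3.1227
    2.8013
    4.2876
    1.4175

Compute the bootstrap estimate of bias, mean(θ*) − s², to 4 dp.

bias = +0.5874

mean(θ*) = (3.1281 + 3.3712 + 1.4003 + 3.2634 + 3.6538 + 4.1423 + 1.4180 + 2.5728 + 3.1227 + 2.8013 + 4.2876 + 1.4175) / 12 = 2.88158
bias = 2.88158 − 2.2942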